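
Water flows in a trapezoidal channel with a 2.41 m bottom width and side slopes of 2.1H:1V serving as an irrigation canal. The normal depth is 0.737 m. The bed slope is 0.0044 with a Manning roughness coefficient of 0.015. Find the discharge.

Q = 8.12 m³/s

With bottom width b = 2.41 m and side slope z = 2.1: A = (b + zy)y = (2.41 + 2.1×0.737)×0.737 = 2.917 m²; P = b + 2y√(1+z²) = 2.41 + 2×0.737×2.326 = 5.838 m.
Hydraulic radius R = A/P = 2.917/5.838 = 0.4996 m.
Manning's equation: Q = (1/n) A R^(2/3) S^(1/2) = (1/0.015) × 2.917 × 0.4996^(2/3) × 0.0044^(1/2) = 8.12 m³/s.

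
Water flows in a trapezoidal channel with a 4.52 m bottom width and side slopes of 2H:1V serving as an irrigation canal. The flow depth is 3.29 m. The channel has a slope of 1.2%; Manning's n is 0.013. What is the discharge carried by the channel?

Q = 472 m³/s

With bottom width b = 4.52 m and side slope z = 2: A = (b + zy)y = (4.52 + 2×3.29)×3.29 = 36.52 m²; P = b + 2y√(1+z²) = 4.52 + 2×3.29×2.236 = 19.23 m.
Hydraulic radius R = A/P = 36.52/19.23 = 1.899 m.
Manning's equation: Q = (1/n) A R^(2/3) S^(1/2) = (1/0.013) × 36.52 × 1.899^(2/3) × 0.012^(1/2) = 472 m³/s.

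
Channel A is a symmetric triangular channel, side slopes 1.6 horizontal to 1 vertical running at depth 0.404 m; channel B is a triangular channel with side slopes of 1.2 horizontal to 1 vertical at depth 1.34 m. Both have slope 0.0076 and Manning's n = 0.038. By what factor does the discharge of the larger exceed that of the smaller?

17.2

Channel A: For a triangular section with side slope z = 1.6: A = zy² = 1.6×0.404² = 0.2611 m²; P = 2y√(1+z²) = 2×0.404×1.887 = 1.525 m. Hydraulic radius R = A/P = 0.2611/1.525 = 0.1713 m. Q_A = (1/0.038)·0.2611·0.1713^(2/3)·√0.0076 = 0.1848 m³/s.
Channel B: For a triangular section with side slope z = 1.2: A = zy² = 1.2×1.34² = 2.155 m²; P = 2y√(1+z²) = 2×1.34×1.562 = 4.186 m. Hydraulic radius R = A/P = 2.155/4.186 = 0.5147 m. Q_B = (1/0.038)·2.155·0.5147^(2/3)·√0.0076 = 3.175 m³/s.
The larger discharge is 3.175 m³/s and the smaller is 0.1848 m³/s; the ratio is 17.2.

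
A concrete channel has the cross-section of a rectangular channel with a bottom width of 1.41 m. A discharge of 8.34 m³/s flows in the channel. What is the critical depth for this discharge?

For a rectangular channel, critical depth y_c = (q²/g)^(1/3) where q = Q/b = 8.34/1.41 = 5.915 m²/s.
So y_c = (5.915²/9.81)^(1/3) = 1.53 m.

y_c = 1.53 m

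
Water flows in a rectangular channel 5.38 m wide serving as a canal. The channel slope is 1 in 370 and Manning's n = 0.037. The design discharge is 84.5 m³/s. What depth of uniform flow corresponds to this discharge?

Manning's equation rearranged: A R^(2/3) = nQ / (1·√S) = 0.037 × 84.5 / (√0.002703) = 60.14.
At y = 7.94 m: A R^(2/3) = 68.02 — high.
At y = 5.27 m: A R^(2/3) = 41.66 — low.
At y = 7.15 m: A R^(2/3) = 60.14 — ≈ 60.14.

y_n = 7.15 m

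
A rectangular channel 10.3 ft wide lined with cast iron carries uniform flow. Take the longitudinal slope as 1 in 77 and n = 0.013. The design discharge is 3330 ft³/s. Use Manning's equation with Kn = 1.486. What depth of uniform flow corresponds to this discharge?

Manning's equation rearranged: A R^(2/3) = nQ / (1.486·√S) = 0.013 × 3330 / (1.486 × √0.01299) = 255.6.
At y = 8.49 ft: A R^(2/3) = 190.1 — low.
At y = 10.8 ft: A R^(2/3) = 255.8 — close enough.

y_n = 10.8 ft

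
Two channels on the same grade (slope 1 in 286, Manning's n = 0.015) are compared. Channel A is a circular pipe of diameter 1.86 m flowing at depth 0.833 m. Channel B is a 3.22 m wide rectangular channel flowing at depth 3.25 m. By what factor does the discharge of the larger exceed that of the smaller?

16.3

Channel A: For a circular section of diameter D = 1.86 m at depth y = 0.833 m, the central angle is θ = 2 arccos(1 − 2y/D) = 2.933 rad. Then A = (D²/8)(θ − sin θ) = 1.178 m² and P = Dθ/2 = 2.727 m. Hydraulic radius R = A/P = 1.178/2.727 = 0.4321 m. Q_A = (1/0.015)·1.178·0.4321^(2/3)·√0.003497 = 2.655 m³/s.
Channel B: Flow area A = b·y = 3.22 × 3.25 = 10.46 m². Wetted perimeter P = b + 2y = 3.22 + 2×3.25 = 9.72 m. Hydraulic radius R = A/P = 10.46/9.72 = 1.077 m. Q_B = (1/0.015)·10.46·1.077^(2/3)·√0.003497 = 43.34 m³/s.
The larger discharge is 43.34 m³/s and the smaller is 2.655 m³/s; the ratio is 16.3.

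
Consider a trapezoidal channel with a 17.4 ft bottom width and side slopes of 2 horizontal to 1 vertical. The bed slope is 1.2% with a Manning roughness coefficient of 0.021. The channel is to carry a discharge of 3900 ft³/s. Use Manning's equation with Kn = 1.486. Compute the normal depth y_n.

Manning's equation rearranged: A R^(2/3) = nQ / (1.486·√S) = 0.021 × 3900 / (1.486 × √0.012) = 503.1.
At y = 5.07 ft: A R^(2/3) = 320.9 — too small.
At y = 6.4 ft: A R^(2/3) = 503.1 — close enough.

y_n = 6.4 ft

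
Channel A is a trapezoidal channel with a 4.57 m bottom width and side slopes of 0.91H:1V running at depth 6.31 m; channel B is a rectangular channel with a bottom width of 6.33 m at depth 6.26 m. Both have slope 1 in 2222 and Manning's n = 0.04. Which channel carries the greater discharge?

Channel A: With bottom width b = 4.57 m and side slope z = 0.91: A = (b + zy)y = (4.57 + 0.91×6.31)×6.31 = 65.07 m²; P = b + 2y√(1+z²) = 4.57 + 2×6.31×1.352 = 21.63 m. Hydraulic radius R = A/P = 65.07/21.63 = 3.008 m. Q_A = (1/0.04)·65.07·3.008^(2/3)·√0.00045 = 71.91 m³/s.
Channel B: Flow area A = b·y = 6.33 × 6.26 = 39.63 m². Wetted perimeter P = b + 2y = 6.33 + 2×6.26 = 18.85 m. Hydraulic radius R = A/P = 39.63/18.85 = 2.102 m. Q_B = (1/0.04)·39.63·2.102^(2/3)·√0.00045 = 34.49 m³/s.
Q_A = 71.91 m³/s vs Q_B = 34.49 m³/s, so channel A carries more.

channel A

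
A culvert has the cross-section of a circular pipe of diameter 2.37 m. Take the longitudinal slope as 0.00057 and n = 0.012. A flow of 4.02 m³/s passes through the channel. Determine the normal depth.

Manning's equation rearranged: A R^(2/3) = nQ / (1·√S) = 0.012 × 4.02 / (√0.00057) = 2.021.
Trying y = 0.957 m: A R^(2/3) = 1.067 — low.
Trying y = 1.58 m: A R^(2/3) = 2.439 — high.
Trying y = 1.39 m: A R^(2/3) = 2.019 — close enough.

y_n = 1.39 m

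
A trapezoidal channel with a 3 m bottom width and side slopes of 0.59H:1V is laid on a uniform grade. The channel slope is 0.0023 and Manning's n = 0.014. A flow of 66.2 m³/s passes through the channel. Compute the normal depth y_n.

Manning's equation rearranged: A R^(2/3) = nQ / (1·√S) = 0.014 × 66.2 / (√0.0023) = 19.33.
Try y = 3.55 m: A R^(2/3) = 24.83 — high.
Try y = 3.1 m: A R^(2/3) = 19.33 — close enough.

y_n = 3.1 m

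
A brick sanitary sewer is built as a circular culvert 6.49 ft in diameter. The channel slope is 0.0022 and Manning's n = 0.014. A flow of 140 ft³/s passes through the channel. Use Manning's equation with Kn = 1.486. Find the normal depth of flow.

Manning's equation rearranged: A R^(2/3) = nQ / (1.486·√S) = 0.014 × 140 / (1.486 × √0.0022) = 28.12.
At y = 4.09 ft: A R^(2/3) = 33.04 — too large.
At y = 3 ft: A R^(2/3) = 19.95 — too small.
At y = 3.68 ft: A R^(2/3) = 28.1 — matches.

y_n = 3.68 ft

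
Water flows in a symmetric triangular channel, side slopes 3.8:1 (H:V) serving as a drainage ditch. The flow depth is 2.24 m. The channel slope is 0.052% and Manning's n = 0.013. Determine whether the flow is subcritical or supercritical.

For a triangular section with side slope z = 3.8: A = zy² = 3.8×2.24² = 19.07 m²; P = 2y√(1+z²) = 2×2.24×3.929 = 17.6 m.
Hydraulic radius R = A/P = 19.07/17.6 = 1.083 m.
V = (1/n) R^(2/3) √S = (1/0.013) × 1.083^(2/3) × √0.00052 = 1.85 m/s. Hydraulic depth D_h = A/T = 19.07/17.02 = 1.12 m.
Froude number Fr = V/√(g·D_h) = 1.85/√(9.81×1.12) = 0.558, which is less than 1, so the flow is subcritical.

subcritical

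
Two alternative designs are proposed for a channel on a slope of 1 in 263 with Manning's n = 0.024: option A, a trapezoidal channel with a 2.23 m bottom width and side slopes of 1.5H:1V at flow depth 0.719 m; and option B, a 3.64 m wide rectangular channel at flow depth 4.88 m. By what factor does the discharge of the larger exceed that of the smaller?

14.4

Channel A: With bottom width b = 2.23 m and side slope z = 1.5: A = (b + zy)y = (2.23 + 1.5×0.719)×0.719 = 2.379 m²; P = b + 2y√(1+z²) = 2.23 + 2×0.719×1.803 = 4.822 m. Hydraulic radius R = A/P = 2.379/4.822 = 0.4933 m. Q_A = (1/0.024)·2.379·0.4933^(2/3)·√0.003802 = 3.816 m³/s.
Channel B: Flow area A = b·y = 3.64 × 4.88 = 17.76 m². Wetted perimeter P = b + 2y = 3.64 + 2×4.88 = 13.4 m. Hydraulic radius R = A/P = 17.76/13.4 = 1.326 m. Q_B = (1/0.024)·17.76·1.326^(2/3)·√0.003802 = 55.07 m³/s.
The larger discharge is 55.07 m³/s and the smaller is 3.816 m³/s; the ratio is 14.4.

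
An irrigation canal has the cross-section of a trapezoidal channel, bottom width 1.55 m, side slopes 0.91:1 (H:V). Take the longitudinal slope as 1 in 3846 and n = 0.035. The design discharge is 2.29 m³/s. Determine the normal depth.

y_n = 1.74 m

Manning's equation rearranged: A R^(2/3) = nQ / (1·√S) = 0.035 × 2.29 / (√0.00026) = 4.971.
At y = 1.41 m: A R^(2/3) = 3.283 — too small.
At y = 2.11 m: A R^(2/3) = 7.366 — too large.
At y = 1.74 m: A R^(2/3) = 4.975 — matches.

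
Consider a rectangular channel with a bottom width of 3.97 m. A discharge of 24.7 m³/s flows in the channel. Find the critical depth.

For a rectangular channel, critical depth y_c = (q²/g)^(1/3) where q = Q/b = 24.7/3.97 = 6.222 m²/s.
So y_c = (6.222²/9.81)^(1/3) = 1.58 m.

y_c = 1.58 m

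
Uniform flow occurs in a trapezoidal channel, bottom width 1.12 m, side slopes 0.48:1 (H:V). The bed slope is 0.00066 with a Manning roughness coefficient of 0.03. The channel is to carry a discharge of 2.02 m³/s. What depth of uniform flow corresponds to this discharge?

y_n = 1.64 m

Manning's equation rearranged: A R^(2/3) = nQ / (1·√S) = 0.03 × 2.02 / (√0.00066) = 2.359.
Try y = 2 m: A R^(2/3) = 3.43 — high.
Try y = 1.35 m: A R^(2/3) = 1.66 — low.
Try y = 1.64 m: A R^(2/3) = 2.365 — ≈ 2.359.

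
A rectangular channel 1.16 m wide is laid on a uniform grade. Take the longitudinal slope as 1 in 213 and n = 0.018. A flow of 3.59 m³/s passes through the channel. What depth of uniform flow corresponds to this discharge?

Manning's equation rearranged: A R^(2/3) = nQ / (1·√S) = 0.018 × 3.59 / (√0.004695) = 0.9431.
At y = 1.71 m: A R^(2/3) = 1.135 — over.
At y = 1.46 m: A R^(2/3) = 0.9424 — close enough.

y_n = 1.46 m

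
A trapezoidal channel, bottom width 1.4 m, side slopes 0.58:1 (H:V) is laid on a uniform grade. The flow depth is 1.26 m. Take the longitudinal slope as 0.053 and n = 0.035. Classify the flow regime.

With bottom width b = 1.4 m and side slope z = 0.58: A = (b + zy)y = (1.4 + 0.58×1.26)×1.26 = 2.685 m²; P = b + 2y√(1+z²) = 1.4 + 2×1.26×1.156 = 4.313 m.
Hydraulic radius R = A/P = 2.685/4.313 = 0.6225 m.
V = (1/n) R^(2/3) √S = (1/0.035) × 0.6225^(2/3) × √0.053 = 4.795 m/s. Hydraulic depth D_h = A/T = 2.685/2.862 = 0.9382 m.
Froude number Fr = V/√(g·D_h) = 4.795/√(9.81×0.9382) = 1.58, which is greater than 1, so the flow is supercritical.

supercritical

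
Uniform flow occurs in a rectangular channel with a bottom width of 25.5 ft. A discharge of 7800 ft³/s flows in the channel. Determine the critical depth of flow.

For a rectangular channel, critical depth y_c = (q²/g)^(1/3) where q = Q/b = 7800/25.5 = 305.9 ft²/s.
So y_c = (305.9²/32.2)^(1/3) = 14.3 ft.

y_c = 14.3 ft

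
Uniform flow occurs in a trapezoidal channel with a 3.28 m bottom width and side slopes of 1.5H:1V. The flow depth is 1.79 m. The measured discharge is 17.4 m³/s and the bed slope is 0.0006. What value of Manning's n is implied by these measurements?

With bottom width b = 3.28 m and side slope z = 1.5: A = (b + zy)y = (3.28 + 1.5×1.79)×1.79 = 10.68 m²; P = b + 2y√(1+z²) = 3.28 + 2×1.79×1.803 = 9.734 m.
Hydraulic radius R = A/P = 10.68/9.734 = 1.097 m.
Rearranging Manning's equation: n = (1/Q) A R^(2/3) S^(1/2) = (1/17.4) × 10.68 × 1.097^(2/3) × √0.0006 = 0.016.

n = 0.016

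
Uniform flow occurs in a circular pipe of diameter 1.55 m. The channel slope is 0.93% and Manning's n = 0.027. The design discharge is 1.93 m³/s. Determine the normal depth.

Manning's equation rearranged: A R^(2/3) = nQ / (1·√S) = 0.027 × 1.93 / (√0.0093) = 0.5404.
Try y = 0.904 m: A R^(2/3) = 0.6449 — high.
Try y = 0.564 m: A R^(2/3) = 0.2837 — low.
Try y = 0.81 m: A R^(2/3) = 0.5401 — close enough.

y_n = 0.81 m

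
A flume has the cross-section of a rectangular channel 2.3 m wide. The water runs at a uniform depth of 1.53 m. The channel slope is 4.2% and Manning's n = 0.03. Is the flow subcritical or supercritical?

Flow area A = b·y = 2.3 × 1.53 = 3.519 m². Wetted perimeter P = b + 2y = 2.3 + 2×1.53 = 5.36 m.
Hydraulic radius R = A/P = 3.519/5.36 = 0.6565 m.
V = (1/n) R^(2/3) √S = (1/0.03) × 0.6565^(2/3) × √0.042 = 5.16 m/s. Hydraulic depth D_h = A/T = 3.519/2.3 = 1.53 m.
Froude number Fr = V/√(g·D_h) = 5.16/√(9.81×1.53) = 1.33, which is greater than 1, so the flow is supercritical.

supercritical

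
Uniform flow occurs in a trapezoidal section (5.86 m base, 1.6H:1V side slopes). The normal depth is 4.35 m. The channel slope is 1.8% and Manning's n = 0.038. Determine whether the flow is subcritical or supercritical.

supercritical

With bottom width b = 5.86 m and side slope z = 1.6: A = (b + zy)y = (5.86 + 1.6×4.35)×4.35 = 55.77 m²; P = b + 2y√(1+z²) = 5.86 + 2×4.35×1.887 = 22.28 m.
Hydraulic radius R = A/P = 55.77/22.28 = 2.504 m.
V = (1/n) R^(2/3) √S = (1/0.038) × 2.504^(2/3) × √0.018 = 6.51 m/s. Hydraulic depth D_h = A/T = 55.77/19.78 = 2.819 m.
Froude number Fr = V/√(g·D_h) = 6.51/√(9.81×2.819) = 1.24, which is greater than 1, so the flow is supercritical.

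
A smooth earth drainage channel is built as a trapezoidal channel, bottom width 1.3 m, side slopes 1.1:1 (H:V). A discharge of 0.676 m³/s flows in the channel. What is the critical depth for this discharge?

y_c = 0.278 m

At critical depth, Q² T / (g A³) = 1, i.e. A³/T = Q²/g = 0.676²/9.81 = 0.04658.
Trying y = 0.346 m: A³/T = 0.09539 — over.
Trying y = 0.191 m: A³/T = 0.01395 — short.
Trying y = 0.278 m: A³/T = 0.04654 — ≈ 0.04658.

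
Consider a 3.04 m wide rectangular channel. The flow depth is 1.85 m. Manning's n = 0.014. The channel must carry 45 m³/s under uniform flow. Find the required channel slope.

Flow area A = b·y = 3.04 × 1.85 = 5.624 m². Wetted perimeter P = b + 2y = 3.04 + 2×1.85 = 6.74 m.
Hydraulic radius R = A/P = 5.624/6.74 = 0.8344 m.
From Manning's equation, S = [nQ / (1 A R^(2/3))]² = [0.014 × 45 / (1 × 5.624 × 0.8344^(2/3))]² = 0.016.

S = 0.016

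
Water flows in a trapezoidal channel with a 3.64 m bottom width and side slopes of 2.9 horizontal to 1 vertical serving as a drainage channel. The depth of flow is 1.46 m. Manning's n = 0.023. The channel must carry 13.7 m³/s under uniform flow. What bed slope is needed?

S = 0.000849

With bottom width b = 3.64 m and side slope z = 2.9: A = (b + zy)y = (3.64 + 2.9×1.46)×1.46 = 11.5 m²; P = b + 2y√(1+z²) = 3.64 + 2×1.46×3.068 = 12.6 m.
Hydraulic radius R = A/P = 11.5/12.6 = 0.9126 m.
From Manning's equation, S = [nQ / (1 A R^(2/3))]² = [0.023 × 13.7 / (1 × 11.5 × 0.9126^(2/3))]² = 0.000849.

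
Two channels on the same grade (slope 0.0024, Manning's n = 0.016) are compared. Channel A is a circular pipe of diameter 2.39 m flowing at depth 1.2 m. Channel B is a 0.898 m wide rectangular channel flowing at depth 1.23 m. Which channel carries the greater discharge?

Channel A: For a circular section of diameter D = 2.39 m at depth y = 1.2 m, the central angle is θ = 2 arccos(1 − 2y/D) = 3.15 rad. Then A = (D²/8)(θ − sin θ) = 2.255 m² and P = Dθ/2 = 3.764 m. Hydraulic radius R = A/P = 2.255/3.764 = 0.5991 m. Q_A = (1/0.016)·2.255·0.5991^(2/3)·√0.0024 = 4.907 m³/s.
Channel B: Flow area A = b·y = 0.898 × 1.23 = 1.105 m². Wetted perimeter P = b + 2y = 0.898 + 2×1.23 = 3.358 m. Hydraulic radius R = A/P = 1.105/3.358 = 0.3289 m. Q_B = (1/0.016)·1.105·0.3289^(2/3)·√0.0024 = 1.612 m³/s.
Q_A = 4.907 m³/s vs Q_B = 1.612 m³/s, so channel A carries more.

channel A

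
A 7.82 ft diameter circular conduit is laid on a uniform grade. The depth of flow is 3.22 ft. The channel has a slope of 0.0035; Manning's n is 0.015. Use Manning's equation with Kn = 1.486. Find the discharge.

Q = 156 ft³/s

For a circular section of diameter D = 7.82 ft at depth y = 3.22 ft, the central angle is θ = 2 arccos(1 − 2y/D) = 2.787 rad. Then A = (D²/8)(θ − sin θ) = 18.65 ft² and P = Dθ/2 = 10.9 ft.
Hydraulic radius R = A/P = 18.65/10.9 = 1.711 ft.
Manning's equation: Q = (1.486/n) A R^(2/3) S^(1/2) = (1.486/0.015) × 18.65 × 1.711^(2/3) × 0.0035^(1/2) = 156 ft³/s.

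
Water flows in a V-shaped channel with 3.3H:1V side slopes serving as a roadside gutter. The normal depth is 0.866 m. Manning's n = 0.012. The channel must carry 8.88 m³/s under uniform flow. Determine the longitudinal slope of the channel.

S = 0.006

For a triangular section with side slope z = 3.3: A = zy² = 3.3×0.866² = 2.475 m²; P = 2y√(1+z²) = 2×0.866×3.448 = 5.972 m.
Hydraulic radius R = A/P = 2.475/5.972 = 0.4144 m.
From Manning's equation, S = [nQ / (1 A R^(2/3))]² = [0.012 × 8.88 / (1 × 2.475 × 0.4144^(2/3))]² = 0.006.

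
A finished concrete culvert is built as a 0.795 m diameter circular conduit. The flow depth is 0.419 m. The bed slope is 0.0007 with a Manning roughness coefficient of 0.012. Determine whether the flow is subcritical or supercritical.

subcritical

For a circular section of diameter D = 0.795 m at depth y = 0.419 m, the central angle is θ = 2 arccos(1 − 2y/D) = 3.25 rad. Then A = (D²/8)(θ − sin θ) = 0.2653 m² and P = Dθ/2 = 1.292 m.
Hydraulic radius R = A/P = 0.2653/1.292 = 0.2054 m.
V = (1/n) R^(2/3) √S = (1/0.012) × 0.2054^(2/3) × √0.0007 = 0.7674 m/s. Hydraulic depth D_h = A/T = 0.2653/0.7938 = 0.3342 m.
Froude number Fr = V/√(g·D_h) = 0.7674/√(9.81×0.3342) = 0.424, which is less than 1, so the flow is subcritical.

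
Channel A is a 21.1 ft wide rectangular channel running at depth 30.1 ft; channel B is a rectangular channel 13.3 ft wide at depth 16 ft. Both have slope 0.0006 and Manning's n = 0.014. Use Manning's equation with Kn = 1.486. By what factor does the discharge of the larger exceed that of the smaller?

4.19

Channel A: Flow area A = b·y = 21.1 × 30.1 = 635.1 ft². Wetted perimeter P = b + 2y = 21.1 + 2×30.1 = 81.3 ft. Hydraulic radius R = A/P = 635.1/81.3 = 7.812 ft. Q_A = (1.486/0.014)·635.1·7.812^(2/3)·√0.0006 = 6501 ft³/s.
Channel B: Flow area A = b·y = 13.3 × 16 = 212.8 ft². Wetted perimeter P = b + 2y = 13.3 + 2×16 = 45.3 ft. Hydraulic radius R = A/P = 212.8/45.3 = 4.698 ft. Q_B = (1.486/0.014)·212.8·4.698^(2/3)·√0.0006 = 1552 ft³/s.
The larger discharge is 6501 ft³/s and the smaller is 1552 ft³/s; the ratio is 4.19.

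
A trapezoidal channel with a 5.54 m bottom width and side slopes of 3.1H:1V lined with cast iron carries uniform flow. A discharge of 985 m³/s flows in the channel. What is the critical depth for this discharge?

y_c = 6.46 m

At critical depth, Q² T / (g A³) = 1, i.e. A³/T = Q²/g = 985²/9.81 = 98900.
Trying y = 5.17 m: A³/T = 36870 — low.
Trying y = 7.23 m: A³/T = 163900 — high.
Trying y = 6.46 m: A³/T = 98810 — matches.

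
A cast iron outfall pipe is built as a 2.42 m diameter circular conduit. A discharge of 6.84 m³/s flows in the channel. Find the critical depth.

y_c = 1.19 m

At critical depth, Q² T / (g A³) = 1, i.e. A³/T = Q²/g = 6.84²/9.81 = 4.769.
Try y = 1.49 m: A³/T = 11.14 — high.
Try y = 0.958 m: A³/T = 2.055 — low.
Try y = 1.19 m: A³/T = 4.716 — ≈ 4.769.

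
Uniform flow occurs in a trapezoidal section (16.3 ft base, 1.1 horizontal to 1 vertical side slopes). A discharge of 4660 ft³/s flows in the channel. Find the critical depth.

At critical depth, Q² T / (g A³) = 1, i.e. A³/T = Q²/g = 4660²/32.2 = 674400.
Try y = 8.03 ft: A³/T = 242000 — short.
Try y = 13.3 ft: A³/T = 1528000 — over.
Try y = 10.7 ft: A³/T = 680100 — matches.

y_c = 10.7 ft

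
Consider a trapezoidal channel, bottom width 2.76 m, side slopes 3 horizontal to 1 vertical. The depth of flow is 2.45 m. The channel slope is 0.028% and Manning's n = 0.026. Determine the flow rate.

With bottom width b = 2.76 m and side slope z = 3: A = (b + zy)y = (2.76 + 3×2.45)×2.45 = 24.77 m²; P = b + 2y√(1+z²) = 2.76 + 2×2.45×3.162 = 18.26 m.
Hydraulic radius R = A/P = 24.77/18.26 = 1.357 m.
Manning's equation: Q = (1/n) A R^(2/3) S^(1/2) = (1/0.026) × 24.77 × 1.357^(2/3) × 0.00028^(1/2) = 19.5 m³/s.

Q = 19.5 m³/s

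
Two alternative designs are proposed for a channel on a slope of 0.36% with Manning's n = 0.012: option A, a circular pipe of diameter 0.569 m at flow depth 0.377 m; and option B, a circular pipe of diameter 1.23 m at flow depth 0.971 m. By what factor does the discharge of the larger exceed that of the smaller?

9.7

Channel A: For a circular section of diameter D = 0.569 m at depth y = 0.377 m, the central angle is θ = 2 arccos(1 − 2y/D) = 3.804 rad. Then A = (D²/8)(θ − sin θ) = 0.1788 m² and P = Dθ/2 = 1.082 m. Hydraulic radius R = A/P = 0.1788/1.082 = 0.1652 m. Q_A = (1/0.012)·0.1788·0.1652^(2/3)·√0.0036 = 0.2693 m³/s.
Channel B: For a circular section of diameter D = 1.23 m at depth y = 0.971 m, the central angle is θ = 2 arccos(1 − 2y/D) = 4.376 rad. Then A = (D²/8)(θ − sin θ) = 1.006 m² and P = Dθ/2 = 2.691 m. Hydraulic radius R = A/P = 1.006/2.691 = 0.3738 m. Q_B = (1/0.012)·1.006·0.3738^(2/3)·√0.0036 = 2.611 m³/s.
The larger discharge is 2.611 m³/s and the smaller is 0.2693 m³/s; the ratio is 9.7.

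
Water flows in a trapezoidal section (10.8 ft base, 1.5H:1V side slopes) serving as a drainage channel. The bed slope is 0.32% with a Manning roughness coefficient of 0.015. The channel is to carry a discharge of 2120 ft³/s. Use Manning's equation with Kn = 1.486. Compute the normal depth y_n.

Manning's equation rearranged: A R^(2/3) = nQ / (1.486·√S) = 0.015 × 2120 / (1.486 × √0.0032) = 378.3.
At y = 5.26 ft: A R^(2/3) = 218 — short.
At y = 7.92 ft: A R^(2/3) = 494.2 — over.
At y = 6.95 ft: A R^(2/3) = 378.7 — close enough.

y_n = 6.95 ft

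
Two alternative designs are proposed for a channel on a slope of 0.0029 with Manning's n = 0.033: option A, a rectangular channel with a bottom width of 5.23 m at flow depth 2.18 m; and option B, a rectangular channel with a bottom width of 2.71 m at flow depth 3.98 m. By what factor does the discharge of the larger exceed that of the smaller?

1.18

Channel A: Flow area A = b·y = 5.23 × 2.18 = 11.4 m². Wetted perimeter P = b + 2y = 5.23 + 2×2.18 = 9.59 m. Hydraulic radius R = A/P = 11.4/9.59 = 1.189 m. Q_A = (1/0.033)·11.4·1.189^(2/3)·√0.0029 = 20.88 m³/s.
Channel B: Flow area A = b·y = 2.71 × 3.98 = 10.79 m². Wetted perimeter P = b + 2y = 2.71 + 2×3.98 = 10.67 m. Hydraulic radius R = A/P = 10.79/10.67 = 1.011 m. Q_B = (1/0.033)·10.79·1.011^(2/3)·√0.0029 = 17.73 m³/s.
The larger discharge is 20.88 m³/s and the smaller is 17.73 m³/s; the ratio is 1.18.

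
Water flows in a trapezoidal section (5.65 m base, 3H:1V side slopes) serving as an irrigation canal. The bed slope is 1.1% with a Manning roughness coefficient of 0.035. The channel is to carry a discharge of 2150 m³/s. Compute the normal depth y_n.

y_n = 8.5 m

Manning's equation rearranged: A R^(2/3) = nQ / (1·√S) = 0.035 × 2150 / (√0.011) = 717.5.
Trying y = 10.3 m: A R^(2/3) = 1147 — over.
Trying y = 5.98 m: A R^(2/3) = 309.2 — short.
Trying y = 8.5 m: A R^(2/3) = 717.1 — close enough.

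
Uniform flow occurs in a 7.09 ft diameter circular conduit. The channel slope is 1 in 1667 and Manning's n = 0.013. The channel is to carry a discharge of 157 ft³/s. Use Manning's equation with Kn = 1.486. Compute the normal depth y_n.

y_n = 5.63 ft

Manning's equation rearranged: A R^(2/3) = nQ / (1.486·√S) = 0.013 × 157 / (1.486 × √0.0005999) = 56.08.
At y = 4.13 ft: A R^(2/3) = 37.11 — short.
At y = 6.09 ft: A R^(2/3) = 60.04 — over.
At y = 5.63 ft: A R^(2/3) = 56.11 — matches.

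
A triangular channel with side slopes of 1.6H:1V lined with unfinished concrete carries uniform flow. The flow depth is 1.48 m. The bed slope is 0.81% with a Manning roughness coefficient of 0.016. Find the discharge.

For a triangular section with side slope z = 1.6: A = zy² = 1.6×1.48² = 3.505 m²; P = 2y√(1+z²) = 2×1.48×1.887 = 5.585 m.
Hydraulic radius R = A/P = 3.505/5.585 = 0.6275 m.
Manning's equation: Q = (1/n) A R^(2/3) S^(1/2) = (1/0.016) × 3.505 × 0.6275^(2/3) × 0.0081^(1/2) = 14.4 m³/s.

Q = 14.4 m³/s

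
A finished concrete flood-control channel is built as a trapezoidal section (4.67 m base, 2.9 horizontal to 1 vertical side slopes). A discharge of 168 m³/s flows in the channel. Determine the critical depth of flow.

At critical depth, Q² T / (g A³) = 1, i.e. A³/T = Q²/g = 168²/9.81 = 2877.
At y = 3.57 m: A³/T = 6079 — too large.
At y = 2.36 m: A³/T = 1093 — too small.
At y = 2.99 m: A³/T = 2883 — matches.

y_c = 2.99 m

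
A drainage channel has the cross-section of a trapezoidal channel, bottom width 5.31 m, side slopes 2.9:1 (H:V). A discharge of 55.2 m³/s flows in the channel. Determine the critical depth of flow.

At critical depth, Q² T / (g A³) = 1, i.e. A³/T = Q²/g = 55.2²/9.81 = 310.6.
Try y = 1.29 m: A³/T = 124.4 — short.
Try y = 1.91 m: A³/T = 542.9 — over.
Try y = 1.65 m: A³/T = 310.6 — close enough.

y_c = 1.65 m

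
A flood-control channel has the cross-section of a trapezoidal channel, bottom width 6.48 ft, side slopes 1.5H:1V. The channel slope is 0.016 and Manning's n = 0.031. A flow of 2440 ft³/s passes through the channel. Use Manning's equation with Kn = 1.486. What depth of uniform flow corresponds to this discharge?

Manning's equation rearranged: A R^(2/3) = nQ / (1.486·√S) = 0.031 × 2440 / (1.486 × √0.016) = 402.4.
Try y = 6.42 ft: A R^(2/3) = 238 — short.
Try y = 9.97 ft: A R^(2/3) = 628 — over.
Try y = 8.17 ft: A R^(2/3) = 402.2 — ≈ 402.4.

y_n = 8.17 ft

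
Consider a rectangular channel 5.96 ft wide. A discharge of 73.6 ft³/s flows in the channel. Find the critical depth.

For a rectangular channel, critical depth y_c = (q²/g)^(1/3) where q = Q/b = 73.6/5.96 = 12.35 ft²/s.
So y_c = (12.35²/32.2)^(1/3) = 1.68 ft.

y_c = 1.68 ft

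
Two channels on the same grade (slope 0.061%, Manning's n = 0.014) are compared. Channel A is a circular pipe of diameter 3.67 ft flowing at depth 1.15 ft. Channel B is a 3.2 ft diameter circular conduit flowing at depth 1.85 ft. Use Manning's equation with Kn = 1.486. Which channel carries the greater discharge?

Channel A: For a circular section of diameter D = 3.67 ft at depth y = 1.15 ft, the central angle is θ = 2 arccos(1 − 2y/D) = 2.376 rad. Then A = (D²/8)(θ − sin θ) = 2.835 ft² and P = Dθ/2 = 4.361 ft. Hydraulic radius R = A/P = 2.835/4.361 = 0.6501 ft. Q_A = (1.486/0.014)·2.835·0.6501^(2/3)·√0.00061 = 5.577 ft³/s.
Channel B: For a circular section of diameter D = 3.2 ft at depth y = 1.85 ft, the central angle is θ = 2 arccos(1 − 2y/D) = 3.455 rad. Then A = (D²/8)(θ − sin θ) = 4.818 ft² and P = Dθ/2 = 5.529 ft. Hydraulic radius R = A/P = 4.818/5.529 = 0.8715 ft. Q_B = (1.486/0.014)·4.818·0.8715^(2/3)·√0.00061 = 11.52 ft³/s.
Q_A = 5.577 ft³/s vs Q_B = 11.52 ft³/s, so channel B carries more.

channel B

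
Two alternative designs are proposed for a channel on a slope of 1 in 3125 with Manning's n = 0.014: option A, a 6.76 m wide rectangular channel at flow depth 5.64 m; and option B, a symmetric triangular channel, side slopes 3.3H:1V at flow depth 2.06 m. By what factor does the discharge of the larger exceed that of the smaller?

4.53

Channel A: Flow area A = b·y = 6.76 × 5.64 = 38.13 m². Wetted perimeter P = b + 2y = 6.76 + 2×5.64 = 18.04 m. Hydraulic radius R = A/P = 38.13/18.04 = 2.113 m. Q_A = (1/0.014)·38.13·2.113^(2/3)·√0.00032 = 80.23 m³/s.
Channel B: For a triangular section with side slope z = 3.3: A = zy² = 3.3×2.06² = 14 m²; P = 2y√(1+z²) = 2×2.06×3.448 = 14.21 m. Hydraulic radius R = A/P = 14/14.21 = 0.9857 m. Q_B = (1/0.014)·14·0.9857^(2/3)·√0.00032 = 17.72 m³/s.
The larger discharge is 80.23 m³/s and the smaller is 17.72 m³/s; the ratio is 4.53.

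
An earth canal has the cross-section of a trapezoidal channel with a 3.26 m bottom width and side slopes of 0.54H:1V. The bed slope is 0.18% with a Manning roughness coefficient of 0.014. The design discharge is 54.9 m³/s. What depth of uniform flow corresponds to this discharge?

Manning's equation rearranged: A R^(2/3) = nQ / (1·√S) = 0.014 × 54.9 / (√0.0018) = 18.12.
At y = 3.66 m: A R^(2/3) = 26.82 — too large.
At y = 2.34 m: A R^(2/3) = 12.18 — too small.
At y = 2.94 m: A R^(2/3) = 18.12 — close enough.

y_n = 2.94 m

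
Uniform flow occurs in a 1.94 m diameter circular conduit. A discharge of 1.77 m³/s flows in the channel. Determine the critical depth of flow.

At critical depth, Q² T / (g A³) = 1, i.e. A³/T = Q²/g = 1.77²/9.81 = 0.3194.
Trying y = 0.46 m: A³/T = 0.09345 — short.
Trying y = 0.803 m: A³/T = 0.8075 — over.
Trying y = 0.631 m: A³/T = 0.3191 — matches.

y_c = 0.631 m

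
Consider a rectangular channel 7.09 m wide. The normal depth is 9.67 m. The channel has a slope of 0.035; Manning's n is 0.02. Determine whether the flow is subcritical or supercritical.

supercritical

Flow area A = b·y = 7.09 × 9.67 = 68.56 m². Wetted perimeter P = b + 2y = 7.09 + 2×9.67 = 26.43 m.
Hydraulic radius R = A/P = 68.56/26.43 = 2.594 m.
V = (1/n) R^(2/3) √S = (1/0.02) × 2.594^(2/3) × √0.035 = 17.66 m/s. Hydraulic depth D_h = A/T = 68.56/7.09 = 9.67 m.
Froude number Fr = V/√(g·D_h) = 17.66/√(9.81×9.67) = 1.81, which is greater than 1, so the flow is supercritical.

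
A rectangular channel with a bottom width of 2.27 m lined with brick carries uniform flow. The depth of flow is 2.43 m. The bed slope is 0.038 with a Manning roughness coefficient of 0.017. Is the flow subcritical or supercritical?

Flow area A = b·y = 2.27 × 2.43 = 5.516 m². Wetted perimeter P = b + 2y = 2.27 + 2×2.43 = 7.13 m.
Hydraulic radius R = A/P = 5.516/7.13 = 0.7736 m.
V = (1/n) R^(2/3) √S = (1/0.017) × 0.7736^(2/3) × √0.038 = 9.664 m/s. Hydraulic depth D_h = A/T = 5.516/2.27 = 2.43 m.
Froude number Fr = V/√(g·D_h) = 9.664/√(9.81×2.43) = 1.98, which is greater than 1, so the flow is supercritical.

supercritical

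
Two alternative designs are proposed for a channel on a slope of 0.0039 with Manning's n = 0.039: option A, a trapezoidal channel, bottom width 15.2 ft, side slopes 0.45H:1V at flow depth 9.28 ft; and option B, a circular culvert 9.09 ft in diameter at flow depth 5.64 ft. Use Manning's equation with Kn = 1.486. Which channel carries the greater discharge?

Channel A: With bottom width b = 15.2 ft and side slope z = 0.45: A = (b + zy)y = (15.2 + 0.45×9.28)×9.28 = 179.8 ft²; P = b + 2y√(1+z²) = 15.2 + 2×9.28×1.097 = 35.55 ft. Hydraulic radius R = A/P = 179.8/35.55 = 5.058 ft. Q_A = (1.486/0.039)·179.8·5.058^(2/3)·√0.0039 = 1261 ft³/s.
Channel B: For a circular section of diameter D = 9.09 ft at depth y = 5.64 ft, the central angle is θ = 2 arccos(1 − 2y/D) = 3.628 rad. Then A = (D²/8)(θ − sin θ) = 42.3 ft² and P = Dθ/2 = 16.49 ft. Hydraulic radius R = A/P = 42.3/16.49 = 2.565 ft. Q_B = (1.486/0.039)·42.3·2.565^(2/3)·√0.0039 = 188.6 ft³/s.
Q_A = 1261 ft³/s vs Q_B = 188.6 ft³/s, so channel A carries more.

channel A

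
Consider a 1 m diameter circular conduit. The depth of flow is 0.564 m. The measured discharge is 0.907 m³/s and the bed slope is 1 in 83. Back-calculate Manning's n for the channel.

n = 0.023

For a circular section of diameter D = 1 m at depth y = 0.564 m, the central angle is θ = 2 arccos(1 − 2y/D) = 3.398 rad. Then A = (D²/8)(θ − sin θ) = 0.4565 m² and P = Dθ/2 = 1.699 m.
Hydraulic radius R = A/P = 0.4565/1.699 = 0.2687 m.
Rearranging Manning's equation: n = (1/Q) A R^(2/3) S^(1/2) = (1/0.907) × 0.4565 × 0.2687^(2/3) × √0.01205 = 0.023.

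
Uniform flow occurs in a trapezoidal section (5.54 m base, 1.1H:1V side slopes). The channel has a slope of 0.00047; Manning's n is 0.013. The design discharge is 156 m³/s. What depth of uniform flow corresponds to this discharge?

Manning's equation rearranged: A R^(2/3) = nQ / (1·√S) = 0.013 × 156 / (√0.00047) = 93.54.
Trying y = 5.6 m: A R^(2/3) = 134.9 — too large.
Trying y = 3.53 m: A R^(2/3) = 54.1 — too small.
Trying y = 4.67 m: A R^(2/3) = 93.48 — close enough.

y_n = 4.67 m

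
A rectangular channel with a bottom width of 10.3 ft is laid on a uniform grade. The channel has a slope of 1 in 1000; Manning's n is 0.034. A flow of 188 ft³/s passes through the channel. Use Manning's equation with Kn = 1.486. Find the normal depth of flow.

y_n = 6.53 ft

Manning's equation rearranged: A R^(2/3) = nQ / (1.486·√S) = 0.034 × 188 / (1.486 × √0.001) = 136.
Try y = 7.69 ft: A R^(2/3) = 167.8 — over.
Try y = 4.77 ft: A R^(2/3) = 89.93 — short.
Try y = 6.53 ft: A R^(2/3) = 136.1 — close enough.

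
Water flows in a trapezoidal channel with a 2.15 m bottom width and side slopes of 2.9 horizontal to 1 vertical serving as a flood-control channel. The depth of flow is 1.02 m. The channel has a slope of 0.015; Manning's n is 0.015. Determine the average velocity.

V = 5.93 m/s

With bottom width b = 2.15 m and side slope z = 2.9: A = (b + zy)y = (2.15 + 2.9×1.02)×1.02 = 5.21 m²; P = b + 2y√(1+z²) = 2.15 + 2×1.02×3.068 = 8.408 m.
Hydraulic radius R = A/P = 5.21/8.408 = 0.6197 m.
From Manning's equation, V = (1/n) R^(2/3) S^(1/2) = (1/0.015) × 0.6197^(2/3) × 0.015^(1/2) = 5.93 m/s.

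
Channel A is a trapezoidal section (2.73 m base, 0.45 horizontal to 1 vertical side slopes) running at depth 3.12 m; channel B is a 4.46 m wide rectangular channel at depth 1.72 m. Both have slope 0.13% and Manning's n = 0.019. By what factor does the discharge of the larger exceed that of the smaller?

Channel A: With bottom width b = 2.73 m and side slope z = 0.45: A = (b + zy)y = (2.73 + 0.45×3.12)×3.12 = 12.9 m²; P = b + 2y√(1+z²) = 2.73 + 2×3.12×1.097 = 9.573 m. Hydraulic radius R = A/P = 12.9/9.573 = 1.347 m. Q_A = (1/0.019)·12.9·1.347^(2/3)·√0.0013 = 29.86 m³/s.
Channel B: Flow area A = b·y = 4.46 × 1.72 = 7.671 m². Wetted perimeter P = b + 2y = 4.46 + 2×1.72 = 7.9 m. Hydraulic radius R = A/P = 7.671/7.9 = 0.971 m. Q_B = (1/0.019)·7.671·0.971^(2/3)·√0.0013 = 14.27 m³/s.
The larger discharge is 29.86 m³/s and the smaller is 14.27 m³/s; the ratio is 2.09.

2.09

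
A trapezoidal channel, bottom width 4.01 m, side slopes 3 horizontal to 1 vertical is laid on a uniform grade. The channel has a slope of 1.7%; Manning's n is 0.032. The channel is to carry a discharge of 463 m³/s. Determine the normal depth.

y_n = 4.09 m

Manning's equation rearranged: A R^(2/3) = nQ / (1·√S) = 0.032 × 463 / (√0.017) = 113.6.
Try y = 4.69 m: A R^(2/3) = 157 — high.
Try y = 3.39 m: A R^(2/3) = 73.45 — low.
Try y = 4.09 m: A R^(2/3) = 113.6 — matches.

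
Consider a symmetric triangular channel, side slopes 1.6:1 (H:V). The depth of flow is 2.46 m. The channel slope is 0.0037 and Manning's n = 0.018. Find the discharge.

For a triangular section with side slope z = 1.6: A = zy² = 1.6×2.46² = 9.683 m²; P = 2y√(1+z²) = 2×2.46×1.887 = 9.283 m.
Hydraulic radius R = A/P = 9.683/9.283 = 1.043 m.
Manning's equation: Q = (1/n) A R^(2/3) S^(1/2) = (1/0.018) × 9.683 × 1.043^(2/3) × 0.0037^(1/2) = 33.7 m³/s.

Q = 33.7 m³/s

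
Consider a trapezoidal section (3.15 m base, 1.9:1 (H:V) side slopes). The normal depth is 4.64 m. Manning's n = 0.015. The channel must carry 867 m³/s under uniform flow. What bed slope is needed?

With bottom width b = 3.15 m and side slope z = 1.9: A = (b + zy)y = (3.15 + 1.9×4.64)×4.64 = 55.52 m²; P = b + 2y√(1+z²) = 3.15 + 2×4.64×2.147 = 23.08 m.
Hydraulic radius R = A/P = 55.52/23.08 = 2.406 m.
From Manning's equation, S = [nQ / (1 A R^(2/3))]² = [0.015 × 867 / (1 × 55.52 × 2.406^(2/3))]² = 0.017.

S = 0.017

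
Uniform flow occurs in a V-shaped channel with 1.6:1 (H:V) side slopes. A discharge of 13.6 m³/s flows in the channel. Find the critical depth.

At critical depth, Q² T / (g A³) = 1, i.e. A³/T = Q²/g = 13.6²/9.81 = 18.85.
Trying y = 2.17 m: A³/T = 61.59 — too large.
Trying y = 1.19 m: A³/T = 3.055 — too small.
Trying y = 1.71 m: A³/T = 18.72 — close enough.

y_c = 1.71 m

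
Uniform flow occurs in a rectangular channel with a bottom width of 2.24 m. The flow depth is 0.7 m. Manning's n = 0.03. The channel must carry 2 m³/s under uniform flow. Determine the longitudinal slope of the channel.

S = 0.0045

Flow area A = b·y = 2.24 × 0.7 = 1.568 m². Wetted perimeter P = b + 2y = 2.24 + 2×0.7 = 3.64 m.
Hydraulic radius R = A/P = 1.568/3.64 = 0.4308 m.
From Manning's equation, S = [nQ / (1 A R^(2/3))]² = [0.03 × 2 / (1 × 1.568 × 0.4308^(2/3))]² = 0.0045.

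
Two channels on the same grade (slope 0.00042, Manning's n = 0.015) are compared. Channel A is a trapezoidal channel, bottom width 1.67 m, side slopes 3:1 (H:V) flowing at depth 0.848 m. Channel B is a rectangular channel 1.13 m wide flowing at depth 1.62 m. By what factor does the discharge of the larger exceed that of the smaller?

Channel A: With bottom width b = 1.67 m and side slope z = 3: A = (b + zy)y = (1.67 + 3×0.848)×0.848 = 3.573 m²; P = b + 2y√(1+z²) = 1.67 + 2×0.848×3.162 = 7.033 m. Hydraulic radius R = A/P = 3.573/7.033 = 0.5081 m. Q_A = (1/0.015)·3.573·0.5081^(2/3)·√0.00042 = 3.109 m³/s.
Channel B: Flow area A = b·y = 1.13 × 1.62 = 1.831 m². Wetted perimeter P = b + 2y = 1.13 + 2×1.62 = 4.37 m. Hydraulic radius R = A/P = 1.831/4.37 = 0.4189 m. Q_B = (1/0.015)·1.831·0.4189^(2/3)·√0.00042 = 1.4 m³/s.
The larger discharge is 3.109 m³/s and the smaller is 1.4 m³/s; the ratio is 2.22.

2.22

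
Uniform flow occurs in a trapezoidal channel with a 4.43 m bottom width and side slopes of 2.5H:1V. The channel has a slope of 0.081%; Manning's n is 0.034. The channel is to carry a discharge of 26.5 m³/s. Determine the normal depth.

Manning's equation rearranged: A R^(2/3) = nQ / (1·√S) = 0.034 × 26.5 / (√0.00081) = 31.66.
Try y = 3.02 m: A R^(2/3) = 52.51 — too large.
Try y = 2.02 m: A R^(2/3) = 22.23 — too small.
Try y = 2.39 m: A R^(2/3) = 31.67 — close enough.

y_n = 2.39 m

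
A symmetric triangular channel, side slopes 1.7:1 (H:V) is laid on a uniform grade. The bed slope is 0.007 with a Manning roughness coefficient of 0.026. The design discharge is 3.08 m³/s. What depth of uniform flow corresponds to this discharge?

Manning's equation rearranged: A R^(2/3) = nQ / (1·√S) = 0.026 × 3.08 / (√0.007) = 0.9571.
Try y = 1.26 m: A R^(2/3) = 1.796 — high.
Try y = 0.716 m: A R^(2/3) = 0.398 — low.
Try y = 0.995 m: A R^(2/3) = 0.9571 — close enough.

y_n = 0.995 m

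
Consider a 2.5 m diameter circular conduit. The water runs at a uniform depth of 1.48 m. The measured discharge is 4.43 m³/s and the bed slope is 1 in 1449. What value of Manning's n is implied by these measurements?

For a circular section of diameter D = 2.5 m at depth y = 1.48 m, the central angle is θ = 2 arccos(1 − 2y/D) = 3.512 rad. Then A = (D²/8)(θ − sin θ) = 3.026 m² and P = Dθ/2 = 4.39 m.
Hydraulic radius R = A/P = 3.026/4.39 = 0.6894 m.
Rearranging Manning's equation: n = (1/Q) A R^(2/3) S^(1/2) = (1/4.43) × 3.026 × 0.6894^(2/3) × √0.0006901 = 0.014.

n = 0.014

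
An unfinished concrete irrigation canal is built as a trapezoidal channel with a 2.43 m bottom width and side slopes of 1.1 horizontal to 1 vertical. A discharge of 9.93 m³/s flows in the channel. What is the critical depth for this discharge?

y_c = 1.02 m

At critical depth, Q² T / (g A³) = 1, i.e. A³/T = Q²/g = 9.93²/9.81 = 10.05.
Trying y = 0.692 m: A³/T = 2.725 — low.
Trying y = 1.2 m: A³/T = 17.97 — high.
Trying y = 1.02 m: A³/T = 10.17 — close enough.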